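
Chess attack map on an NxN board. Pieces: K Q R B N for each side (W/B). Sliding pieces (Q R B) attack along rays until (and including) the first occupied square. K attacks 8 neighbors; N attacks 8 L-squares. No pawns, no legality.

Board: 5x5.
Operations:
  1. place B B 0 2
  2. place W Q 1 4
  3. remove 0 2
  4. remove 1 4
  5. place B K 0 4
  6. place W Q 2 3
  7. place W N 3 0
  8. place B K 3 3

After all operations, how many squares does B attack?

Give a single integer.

Op 1: place BB@(0,2)
Op 2: place WQ@(1,4)
Op 3: remove (0,2)
Op 4: remove (1,4)
Op 5: place BK@(0,4)
Op 6: place WQ@(2,3)
Op 7: place WN@(3,0)
Op 8: place BK@(3,3)
Per-piece attacks for B:
  BK@(0,4): attacks (0,3) (1,4) (1,3)
  BK@(3,3): attacks (3,4) (3,2) (4,3) (2,3) (4,4) (4,2) (2,4) (2,2)
Union (11 distinct): (0,3) (1,3) (1,4) (2,2) (2,3) (2,4) (3,2) (3,4) (4,2) (4,3) (4,4)

Answer: 11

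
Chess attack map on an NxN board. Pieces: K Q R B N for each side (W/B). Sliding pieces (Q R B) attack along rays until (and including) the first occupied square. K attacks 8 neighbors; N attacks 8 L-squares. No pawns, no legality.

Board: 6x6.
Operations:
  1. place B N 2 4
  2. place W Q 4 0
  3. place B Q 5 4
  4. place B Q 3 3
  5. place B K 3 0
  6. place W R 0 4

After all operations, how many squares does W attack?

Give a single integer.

Op 1: place BN@(2,4)
Op 2: place WQ@(4,0)
Op 3: place BQ@(5,4)
Op 4: place BQ@(3,3)
Op 5: place BK@(3,0)
Op 6: place WR@(0,4)
Per-piece attacks for W:
  WR@(0,4): attacks (0,5) (0,3) (0,2) (0,1) (0,0) (1,4) (2,4) [ray(1,0) blocked at (2,4)]
  WQ@(4,0): attacks (4,1) (4,2) (4,3) (4,4) (4,5) (5,0) (3,0) (5,1) (3,1) (2,2) (1,3) (0,4) [ray(-1,0) blocked at (3,0); ray(-1,1) blocked at (0,4)]
Union (19 distinct): (0,0) (0,1) (0,2) (0,3) (0,4) (0,5) (1,3) (1,4) (2,2) (2,4) (3,0) (3,1) (4,1) (4,2) (4,3) (4,4) (4,5) (5,0) (5,1)

Answer: 19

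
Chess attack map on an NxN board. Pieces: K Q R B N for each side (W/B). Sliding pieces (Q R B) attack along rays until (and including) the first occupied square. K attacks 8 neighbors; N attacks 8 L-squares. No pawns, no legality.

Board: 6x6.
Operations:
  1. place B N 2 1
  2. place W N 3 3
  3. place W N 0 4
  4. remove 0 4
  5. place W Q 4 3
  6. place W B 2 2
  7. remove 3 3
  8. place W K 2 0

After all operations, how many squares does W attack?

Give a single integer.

Answer: 23

Derivation:
Op 1: place BN@(2,1)
Op 2: place WN@(3,3)
Op 3: place WN@(0,4)
Op 4: remove (0,4)
Op 5: place WQ@(4,3)
Op 6: place WB@(2,2)
Op 7: remove (3,3)
Op 8: place WK@(2,0)
Per-piece attacks for W:
  WK@(2,0): attacks (2,1) (3,0) (1,0) (3,1) (1,1)
  WB@(2,2): attacks (3,3) (4,4) (5,5) (3,1) (4,0) (1,3) (0,4) (1,1) (0,0)
  WQ@(4,3): attacks (4,4) (4,5) (4,2) (4,1) (4,0) (5,3) (3,3) (2,3) (1,3) (0,3) (5,4) (5,2) (3,4) (2,5) (3,2) (2,1) [ray(-1,-1) blocked at (2,1)]
Union (23 distinct): (0,0) (0,3) (0,4) (1,0) (1,1) (1,3) (2,1) (2,3) (2,5) (3,0) (3,1) (3,2) (3,3) (3,4) (4,0) (4,1) (4,2) (4,4) (4,5) (5,2) (5,3) (5,4) (5,5)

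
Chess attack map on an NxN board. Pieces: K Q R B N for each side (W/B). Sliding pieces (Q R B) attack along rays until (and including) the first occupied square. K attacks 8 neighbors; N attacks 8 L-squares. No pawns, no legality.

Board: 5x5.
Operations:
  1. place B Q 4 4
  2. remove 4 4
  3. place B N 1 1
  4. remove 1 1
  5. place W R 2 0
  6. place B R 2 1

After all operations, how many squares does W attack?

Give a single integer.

Op 1: place BQ@(4,4)
Op 2: remove (4,4)
Op 3: place BN@(1,1)
Op 4: remove (1,1)
Op 5: place WR@(2,0)
Op 6: place BR@(2,1)
Per-piece attacks for W:
  WR@(2,0): attacks (2,1) (3,0) (4,0) (1,0) (0,0) [ray(0,1) blocked at (2,1)]
Union (5 distinct): (0,0) (1,0) (2,1) (3,0) (4,0)

Answer: 5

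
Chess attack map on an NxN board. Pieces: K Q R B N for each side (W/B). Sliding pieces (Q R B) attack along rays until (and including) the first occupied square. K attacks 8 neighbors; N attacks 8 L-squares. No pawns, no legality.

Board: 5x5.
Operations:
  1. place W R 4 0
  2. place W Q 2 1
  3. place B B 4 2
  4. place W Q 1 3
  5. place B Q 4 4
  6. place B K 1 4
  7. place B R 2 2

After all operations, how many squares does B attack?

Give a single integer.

Answer: 17

Derivation:
Op 1: place WR@(4,0)
Op 2: place WQ@(2,1)
Op 3: place BB@(4,2)
Op 4: place WQ@(1,3)
Op 5: place BQ@(4,4)
Op 6: place BK@(1,4)
Op 7: place BR@(2,2)
Per-piece attacks for B:
  BK@(1,4): attacks (1,3) (2,4) (0,4) (2,3) (0,3)
  BR@(2,2): attacks (2,3) (2,4) (2,1) (3,2) (4,2) (1,2) (0,2) [ray(0,-1) blocked at (2,1); ray(1,0) blocked at (4,2)]
  BB@(4,2): attacks (3,3) (2,4) (3,1) (2,0)
  BQ@(4,4): attacks (4,3) (4,2) (3,4) (2,4) (1,4) (3,3) (2,2) [ray(0,-1) blocked at (4,2); ray(-1,0) blocked at (1,4); ray(-1,-1) blocked at (2,2)]
Union (17 distinct): (0,2) (0,3) (0,4) (1,2) (1,3) (1,4) (2,0) (2,1) (2,2) (2,3) (2,4) (3,1) (3,2) (3,3) (3,4) (4,2) (4,3)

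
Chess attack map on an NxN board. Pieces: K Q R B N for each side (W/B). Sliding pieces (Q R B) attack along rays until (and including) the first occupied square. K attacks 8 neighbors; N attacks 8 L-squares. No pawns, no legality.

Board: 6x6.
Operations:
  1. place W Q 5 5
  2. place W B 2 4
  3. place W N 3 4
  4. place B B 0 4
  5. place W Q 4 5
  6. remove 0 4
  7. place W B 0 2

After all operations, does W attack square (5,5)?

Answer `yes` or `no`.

Op 1: place WQ@(5,5)
Op 2: place WB@(2,4)
Op 3: place WN@(3,4)
Op 4: place BB@(0,4)
Op 5: place WQ@(4,5)
Op 6: remove (0,4)
Op 7: place WB@(0,2)
Per-piece attacks for W:
  WB@(0,2): attacks (1,3) (2,4) (1,1) (2,0) [ray(1,1) blocked at (2,4)]
  WB@(2,4): attacks (3,5) (3,3) (4,2) (5,1) (1,5) (1,3) (0,2) [ray(-1,-1) blocked at (0,2)]
  WN@(3,4): attacks (5,5) (1,5) (4,2) (5,3) (2,2) (1,3)
  WQ@(4,5): attacks (4,4) (4,3) (4,2) (4,1) (4,0) (5,5) (3,5) (2,5) (1,5) (0,5) (5,4) (3,4) [ray(1,0) blocked at (5,5); ray(-1,-1) blocked at (3,4)]
  WQ@(5,5): attacks (5,4) (5,3) (5,2) (5,1) (5,0) (4,5) (4,4) (3,3) (2,2) (1,1) (0,0) [ray(-1,0) blocked at (4,5)]
W attacks (5,5): yes

Answer: yes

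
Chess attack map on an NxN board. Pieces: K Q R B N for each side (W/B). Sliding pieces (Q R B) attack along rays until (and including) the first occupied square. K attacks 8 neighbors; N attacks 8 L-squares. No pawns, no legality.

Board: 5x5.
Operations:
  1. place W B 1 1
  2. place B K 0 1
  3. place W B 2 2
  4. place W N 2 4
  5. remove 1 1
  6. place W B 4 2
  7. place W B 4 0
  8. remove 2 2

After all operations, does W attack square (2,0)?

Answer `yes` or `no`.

Op 1: place WB@(1,1)
Op 2: place BK@(0,1)
Op 3: place WB@(2,2)
Op 4: place WN@(2,4)
Op 5: remove (1,1)
Op 6: place WB@(4,2)
Op 7: place WB@(4,0)
Op 8: remove (2,2)
Per-piece attacks for W:
  WN@(2,4): attacks (3,2) (4,3) (1,2) (0,3)
  WB@(4,0): attacks (3,1) (2,2) (1,3) (0,4)
  WB@(4,2): attacks (3,3) (2,4) (3,1) (2,0) [ray(-1,1) blocked at (2,4)]
W attacks (2,0): yes

Answer: yes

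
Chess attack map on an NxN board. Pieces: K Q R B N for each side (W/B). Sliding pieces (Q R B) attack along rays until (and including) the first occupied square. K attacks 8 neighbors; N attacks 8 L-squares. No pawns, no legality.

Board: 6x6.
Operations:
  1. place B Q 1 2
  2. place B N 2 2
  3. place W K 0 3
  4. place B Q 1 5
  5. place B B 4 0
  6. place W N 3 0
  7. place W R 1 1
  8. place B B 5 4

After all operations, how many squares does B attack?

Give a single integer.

Op 1: place BQ@(1,2)
Op 2: place BN@(2,2)
Op 3: place WK@(0,3)
Op 4: place BQ@(1,5)
Op 5: place BB@(4,0)
Op 6: place WN@(3,0)
Op 7: place WR@(1,1)
Op 8: place BB@(5,4)
Per-piece attacks for B:
  BQ@(1,2): attacks (1,3) (1,4) (1,5) (1,1) (2,2) (0,2) (2,3) (3,4) (4,5) (2,1) (3,0) (0,3) (0,1) [ray(0,1) blocked at (1,5); ray(0,-1) blocked at (1,1); ray(1,0) blocked at (2,2); ray(1,-1) blocked at (3,0); ray(-1,1) blocked at (0,3)]
  BQ@(1,5): attacks (1,4) (1,3) (1,2) (2,5) (3,5) (4,5) (5,5) (0,5) (2,4) (3,3) (4,2) (5,1) (0,4) [ray(0,-1) blocked at (1,2)]
  BN@(2,2): attacks (3,4) (4,3) (1,4) (0,3) (3,0) (4,1) (1,0) (0,1)
  BB@(4,0): attacks (5,1) (3,1) (2,2) [ray(-1,1) blocked at (2,2)]
  BB@(5,4): attacks (4,5) (4,3) (3,2) (2,1) (1,0)
Union (28 distinct): (0,1) (0,2) (0,3) (0,4) (0,5) (1,0) (1,1) (1,2) (1,3) (1,4) (1,5) (2,1) (2,2) (2,3) (2,4) (2,5) (3,0) (3,1) (3,2) (3,3) (3,4) (3,5) (4,1) (4,2) (4,3) (4,5) (5,1) (5,5)

Answer: 28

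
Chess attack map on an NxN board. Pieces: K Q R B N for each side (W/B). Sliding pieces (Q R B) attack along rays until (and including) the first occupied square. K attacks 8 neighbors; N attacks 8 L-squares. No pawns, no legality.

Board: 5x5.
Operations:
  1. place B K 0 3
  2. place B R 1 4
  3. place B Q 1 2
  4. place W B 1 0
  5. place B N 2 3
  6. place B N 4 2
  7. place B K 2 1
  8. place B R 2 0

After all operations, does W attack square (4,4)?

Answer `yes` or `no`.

Op 1: place BK@(0,3)
Op 2: place BR@(1,4)
Op 3: place BQ@(1,2)
Op 4: place WB@(1,0)
Op 5: place BN@(2,3)
Op 6: place BN@(4,2)
Op 7: place BK@(2,1)
Op 8: place BR@(2,0)
Per-piece attacks for W:
  WB@(1,0): attacks (2,1) (0,1) [ray(1,1) blocked at (2,1)]
W attacks (4,4): no

Answer: no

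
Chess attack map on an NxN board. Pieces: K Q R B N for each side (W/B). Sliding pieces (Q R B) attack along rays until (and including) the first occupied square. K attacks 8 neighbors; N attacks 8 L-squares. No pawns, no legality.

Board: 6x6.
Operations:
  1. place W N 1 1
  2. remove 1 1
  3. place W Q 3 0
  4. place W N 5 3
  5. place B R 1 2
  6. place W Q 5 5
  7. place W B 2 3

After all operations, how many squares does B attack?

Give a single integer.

Answer: 10

Derivation:
Op 1: place WN@(1,1)
Op 2: remove (1,1)
Op 3: place WQ@(3,0)
Op 4: place WN@(5,3)
Op 5: place BR@(1,2)
Op 6: place WQ@(5,5)
Op 7: place WB@(2,3)
Per-piece attacks for B:
  BR@(1,2): attacks (1,3) (1,4) (1,5) (1,1) (1,0) (2,2) (3,2) (4,2) (5,2) (0,2)
Union (10 distinct): (0,2) (1,0) (1,1) (1,3) (1,4) (1,5) (2,2) (3,2) (4,2) (5,2)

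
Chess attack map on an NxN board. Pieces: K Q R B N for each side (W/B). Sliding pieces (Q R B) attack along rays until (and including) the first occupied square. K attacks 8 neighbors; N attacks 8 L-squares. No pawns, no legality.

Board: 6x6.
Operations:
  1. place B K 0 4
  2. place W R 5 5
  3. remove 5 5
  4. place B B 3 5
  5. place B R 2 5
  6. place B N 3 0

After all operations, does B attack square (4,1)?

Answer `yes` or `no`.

Answer: no

Derivation:
Op 1: place BK@(0,4)
Op 2: place WR@(5,5)
Op 3: remove (5,5)
Op 4: place BB@(3,5)
Op 5: place BR@(2,5)
Op 6: place BN@(3,0)
Per-piece attacks for B:
  BK@(0,4): attacks (0,5) (0,3) (1,4) (1,5) (1,3)
  BR@(2,5): attacks (2,4) (2,3) (2,2) (2,1) (2,0) (3,5) (1,5) (0,5) [ray(1,0) blocked at (3,5)]
  BN@(3,0): attacks (4,2) (5,1) (2,2) (1,1)
  BB@(3,5): attacks (4,4) (5,3) (2,4) (1,3) (0,2)
B attacks (4,1): no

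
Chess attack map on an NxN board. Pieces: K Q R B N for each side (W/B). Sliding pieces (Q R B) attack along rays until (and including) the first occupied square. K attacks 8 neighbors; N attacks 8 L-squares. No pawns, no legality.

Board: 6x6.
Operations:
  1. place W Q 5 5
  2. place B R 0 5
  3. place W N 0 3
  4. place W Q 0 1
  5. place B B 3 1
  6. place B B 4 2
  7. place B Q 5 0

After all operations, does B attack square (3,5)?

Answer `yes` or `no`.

Answer: yes

Derivation:
Op 1: place WQ@(5,5)
Op 2: place BR@(0,5)
Op 3: place WN@(0,3)
Op 4: place WQ@(0,1)
Op 5: place BB@(3,1)
Op 6: place BB@(4,2)
Op 7: place BQ@(5,0)
Per-piece attacks for B:
  BR@(0,5): attacks (0,4) (0,3) (1,5) (2,5) (3,5) (4,5) (5,5) [ray(0,-1) blocked at (0,3); ray(1,0) blocked at (5,5)]
  BB@(3,1): attacks (4,2) (4,0) (2,2) (1,3) (0,4) (2,0) [ray(1,1) blocked at (4,2)]
  BB@(4,2): attacks (5,3) (5,1) (3,3) (2,4) (1,5) (3,1) [ray(-1,-1) blocked at (3,1)]
  BQ@(5,0): attacks (5,1) (5,2) (5,3) (5,4) (5,5) (4,0) (3,0) (2,0) (1,0) (0,0) (4,1) (3,2) (2,3) (1,4) (0,5) [ray(0,1) blocked at (5,5); ray(-1,1) blocked at (0,5)]
B attacks (3,5): yes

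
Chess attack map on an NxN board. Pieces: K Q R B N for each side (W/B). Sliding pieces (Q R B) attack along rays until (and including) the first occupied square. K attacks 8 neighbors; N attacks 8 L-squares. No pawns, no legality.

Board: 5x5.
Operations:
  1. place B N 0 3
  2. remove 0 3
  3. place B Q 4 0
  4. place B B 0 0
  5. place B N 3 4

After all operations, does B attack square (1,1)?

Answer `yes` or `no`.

Op 1: place BN@(0,3)
Op 2: remove (0,3)
Op 3: place BQ@(4,0)
Op 4: place BB@(0,0)
Op 5: place BN@(3,4)
Per-piece attacks for B:
  BB@(0,0): attacks (1,1) (2,2) (3,3) (4,4)
  BN@(3,4): attacks (4,2) (2,2) (1,3)
  BQ@(4,0): attacks (4,1) (4,2) (4,3) (4,4) (3,0) (2,0) (1,0) (0,0) (3,1) (2,2) (1,3) (0,4) [ray(-1,0) blocked at (0,0)]
B attacks (1,1): yes

Answer: yes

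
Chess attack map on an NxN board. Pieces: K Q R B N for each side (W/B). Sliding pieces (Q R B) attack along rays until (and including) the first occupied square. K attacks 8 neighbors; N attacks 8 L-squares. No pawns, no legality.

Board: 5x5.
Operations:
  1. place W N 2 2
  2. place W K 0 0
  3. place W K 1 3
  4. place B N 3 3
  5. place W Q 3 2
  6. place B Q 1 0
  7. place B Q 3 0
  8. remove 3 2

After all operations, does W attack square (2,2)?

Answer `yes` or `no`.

Op 1: place WN@(2,2)
Op 2: place WK@(0,0)
Op 3: place WK@(1,3)
Op 4: place BN@(3,3)
Op 5: place WQ@(3,2)
Op 6: place BQ@(1,0)
Op 7: place BQ@(3,0)
Op 8: remove (3,2)
Per-piece attacks for W:
  WK@(0,0): attacks (0,1) (1,0) (1,1)
  WK@(1,3): attacks (1,4) (1,2) (2,3) (0,3) (2,4) (2,2) (0,4) (0,2)
  WN@(2,2): attacks (3,4) (4,3) (1,4) (0,3) (3,0) (4,1) (1,0) (0,1)
W attacks (2,2): yes

Answer: yes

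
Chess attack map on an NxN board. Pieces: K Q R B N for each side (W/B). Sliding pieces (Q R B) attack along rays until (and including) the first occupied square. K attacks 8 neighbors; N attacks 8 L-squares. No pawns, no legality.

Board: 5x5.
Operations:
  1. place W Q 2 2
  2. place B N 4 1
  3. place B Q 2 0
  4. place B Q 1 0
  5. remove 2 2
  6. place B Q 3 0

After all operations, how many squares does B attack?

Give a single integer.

Op 1: place WQ@(2,2)
Op 2: place BN@(4,1)
Op 3: place BQ@(2,0)
Op 4: place BQ@(1,0)
Op 5: remove (2,2)
Op 6: place BQ@(3,0)
Per-piece attacks for B:
  BQ@(1,0): attacks (1,1) (1,2) (1,3) (1,4) (2,0) (0,0) (2,1) (3,2) (4,3) (0,1) [ray(1,0) blocked at (2,0)]
  BQ@(2,0): attacks (2,1) (2,2) (2,3) (2,4) (3,0) (1,0) (3,1) (4,2) (1,1) (0,2) [ray(1,0) blocked at (3,0); ray(-1,0) blocked at (1,0)]
  BQ@(3,0): attacks (3,1) (3,2) (3,3) (3,4) (4,0) (2,0) (4,1) (2,1) (1,2) (0,3) [ray(-1,0) blocked at (2,0); ray(1,1) blocked at (4,1)]
  BN@(4,1): attacks (3,3) (2,2) (2,0)
Union (23 distinct): (0,0) (0,1) (0,2) (0,3) (1,0) (1,1) (1,2) (1,3) (1,4) (2,0) (2,1) (2,2) (2,3) (2,4) (3,0) (3,1) (3,2) (3,3) (3,4) (4,0) (4,1) (4,2) (4,3)

Answer: 23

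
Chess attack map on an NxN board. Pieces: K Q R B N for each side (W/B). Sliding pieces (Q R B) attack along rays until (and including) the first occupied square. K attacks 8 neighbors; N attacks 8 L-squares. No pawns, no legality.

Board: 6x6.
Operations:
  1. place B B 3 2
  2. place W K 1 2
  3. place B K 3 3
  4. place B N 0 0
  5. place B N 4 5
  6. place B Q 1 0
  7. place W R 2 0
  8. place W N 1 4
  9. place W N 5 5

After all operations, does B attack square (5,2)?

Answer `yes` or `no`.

Answer: no

Derivation:
Op 1: place BB@(3,2)
Op 2: place WK@(1,2)
Op 3: place BK@(3,3)
Op 4: place BN@(0,0)
Op 5: place BN@(4,5)
Op 6: place BQ@(1,0)
Op 7: place WR@(2,0)
Op 8: place WN@(1,4)
Op 9: place WN@(5,5)
Per-piece attacks for B:
  BN@(0,0): attacks (1,2) (2,1)
  BQ@(1,0): attacks (1,1) (1,2) (2,0) (0,0) (2,1) (3,2) (0,1) [ray(0,1) blocked at (1,2); ray(1,0) blocked at (2,0); ray(-1,0) blocked at (0,0); ray(1,1) blocked at (3,2)]
  BB@(3,2): attacks (4,3) (5,4) (4,1) (5,0) (2,3) (1,4) (2,1) (1,0) [ray(-1,1) blocked at (1,4); ray(-1,-1) blocked at (1,0)]
  BK@(3,3): attacks (3,4) (3,2) (4,3) (2,3) (4,4) (4,2) (2,4) (2,2)
  BN@(4,5): attacks (5,3) (3,3) (2,4)
B attacks (5,2): no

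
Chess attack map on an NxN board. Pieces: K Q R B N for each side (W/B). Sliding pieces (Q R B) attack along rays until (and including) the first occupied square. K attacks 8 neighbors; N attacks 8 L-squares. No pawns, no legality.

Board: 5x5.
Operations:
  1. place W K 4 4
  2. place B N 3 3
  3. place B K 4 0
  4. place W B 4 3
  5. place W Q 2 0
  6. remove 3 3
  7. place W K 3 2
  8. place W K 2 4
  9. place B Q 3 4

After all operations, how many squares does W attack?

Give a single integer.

Answer: 19

Derivation:
Op 1: place WK@(4,4)
Op 2: place BN@(3,3)
Op 3: place BK@(4,0)
Op 4: place WB@(4,3)
Op 5: place WQ@(2,0)
Op 6: remove (3,3)
Op 7: place WK@(3,2)
Op 8: place WK@(2,4)
Op 9: place BQ@(3,4)
Per-piece attacks for W:
  WQ@(2,0): attacks (2,1) (2,2) (2,3) (2,4) (3,0) (4,0) (1,0) (0,0) (3,1) (4,2) (1,1) (0,2) [ray(0,1) blocked at (2,4); ray(1,0) blocked at (4,0)]
  WK@(2,4): attacks (2,3) (3,4) (1,4) (3,3) (1,3)
  WK@(3,2): attacks (3,3) (3,1) (4,2) (2,2) (4,3) (4,1) (2,3) (2,1)
  WB@(4,3): attacks (3,4) (3,2) [ray(-1,1) blocked at (3,4); ray(-1,-1) blocked at (3,2)]
  WK@(4,4): attacks (4,3) (3,4) (3,3)
Union (19 distinct): (0,0) (0,2) (1,0) (1,1) (1,3) (1,4) (2,1) (2,2) (2,3) (2,4) (3,0) (3,1) (3,2) (3,3) (3,4) (4,0) (4,1) (4,2) (4,3)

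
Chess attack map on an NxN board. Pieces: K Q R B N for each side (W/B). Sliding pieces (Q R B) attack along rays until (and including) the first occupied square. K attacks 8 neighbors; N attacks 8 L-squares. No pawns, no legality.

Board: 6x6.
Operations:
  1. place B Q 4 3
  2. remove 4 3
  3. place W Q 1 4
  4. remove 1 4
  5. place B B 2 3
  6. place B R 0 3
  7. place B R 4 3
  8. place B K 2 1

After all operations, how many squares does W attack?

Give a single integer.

Answer: 0

Derivation:
Op 1: place BQ@(4,3)
Op 2: remove (4,3)
Op 3: place WQ@(1,4)
Op 4: remove (1,4)
Op 5: place BB@(2,3)
Op 6: place BR@(0,3)
Op 7: place BR@(4,3)
Op 8: place BK@(2,1)
Per-piece attacks for W:
Union (0 distinct): (none)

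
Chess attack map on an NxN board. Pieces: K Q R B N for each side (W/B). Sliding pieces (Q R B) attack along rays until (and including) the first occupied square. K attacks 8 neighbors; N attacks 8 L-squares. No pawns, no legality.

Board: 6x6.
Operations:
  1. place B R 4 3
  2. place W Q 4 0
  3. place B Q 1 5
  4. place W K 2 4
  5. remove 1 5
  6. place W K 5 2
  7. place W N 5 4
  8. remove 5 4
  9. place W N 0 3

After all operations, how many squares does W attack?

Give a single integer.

Answer: 23

Derivation:
Op 1: place BR@(4,3)
Op 2: place WQ@(4,0)
Op 3: place BQ@(1,5)
Op 4: place WK@(2,4)
Op 5: remove (1,5)
Op 6: place WK@(5,2)
Op 7: place WN@(5,4)
Op 8: remove (5,4)
Op 9: place WN@(0,3)
Per-piece attacks for W:
  WN@(0,3): attacks (1,5) (2,4) (1,1) (2,2)
  WK@(2,4): attacks (2,5) (2,3) (3,4) (1,4) (3,5) (3,3) (1,5) (1,3)
  WQ@(4,0): attacks (4,1) (4,2) (4,3) (5,0) (3,0) (2,0) (1,0) (0,0) (5,1) (3,1) (2,2) (1,3) (0,4) [ray(0,1) blocked at (4,3)]
  WK@(5,2): attacks (5,3) (5,1) (4,2) (4,3) (4,1)
Union (23 distinct): (0,0) (0,4) (1,0) (1,1) (1,3) (1,4) (1,5) (2,0) (2,2) (2,3) (2,4) (2,5) (3,0) (3,1) (3,3) (3,4) (3,5) (4,1) (4,2) (4,3) (5,0) (5,1) (5,3)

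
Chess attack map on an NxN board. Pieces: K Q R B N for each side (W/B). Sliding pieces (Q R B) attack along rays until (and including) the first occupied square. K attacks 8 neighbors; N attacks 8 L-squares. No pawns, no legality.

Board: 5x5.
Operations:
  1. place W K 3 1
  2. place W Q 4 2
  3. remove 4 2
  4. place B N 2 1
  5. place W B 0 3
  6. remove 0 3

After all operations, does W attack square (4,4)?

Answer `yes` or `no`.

Answer: no

Derivation:
Op 1: place WK@(3,1)
Op 2: place WQ@(4,2)
Op 3: remove (4,2)
Op 4: place BN@(2,1)
Op 5: place WB@(0,3)
Op 6: remove (0,3)
Per-piece attacks for W:
  WK@(3,1): attacks (3,2) (3,0) (4,1) (2,1) (4,2) (4,0) (2,2) (2,0)
W attacks (4,4): no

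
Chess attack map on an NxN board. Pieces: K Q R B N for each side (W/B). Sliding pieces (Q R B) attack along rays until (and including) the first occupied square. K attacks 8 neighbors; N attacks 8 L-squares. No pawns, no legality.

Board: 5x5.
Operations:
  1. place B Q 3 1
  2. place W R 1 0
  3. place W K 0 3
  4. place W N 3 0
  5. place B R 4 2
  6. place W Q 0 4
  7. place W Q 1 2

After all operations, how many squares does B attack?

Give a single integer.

Op 1: place BQ@(3,1)
Op 2: place WR@(1,0)
Op 3: place WK@(0,3)
Op 4: place WN@(3,0)
Op 5: place BR@(4,2)
Op 6: place WQ@(0,4)
Op 7: place WQ@(1,2)
Per-piece attacks for B:
  BQ@(3,1): attacks (3,2) (3,3) (3,4) (3,0) (4,1) (2,1) (1,1) (0,1) (4,2) (4,0) (2,2) (1,3) (0,4) (2,0) [ray(0,-1) blocked at (3,0); ray(1,1) blocked at (4,2); ray(-1,1) blocked at (0,4)]
  BR@(4,2): attacks (4,3) (4,4) (4,1) (4,0) (3,2) (2,2) (1,2) [ray(-1,0) blocked at (1,2)]
Union (17 distinct): (0,1) (0,4) (1,1) (1,2) (1,3) (2,0) (2,1) (2,2) (3,0) (3,2) (3,3) (3,4) (4,0) (4,1) (4,2) (4,3) (4,4)

Answer: 17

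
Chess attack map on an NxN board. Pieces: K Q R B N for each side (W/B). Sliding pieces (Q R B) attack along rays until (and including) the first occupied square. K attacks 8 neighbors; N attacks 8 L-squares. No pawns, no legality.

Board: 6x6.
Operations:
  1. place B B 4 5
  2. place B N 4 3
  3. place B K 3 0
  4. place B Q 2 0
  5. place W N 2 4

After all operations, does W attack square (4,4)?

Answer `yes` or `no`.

Answer: no

Derivation:
Op 1: place BB@(4,5)
Op 2: place BN@(4,3)
Op 3: place BK@(3,0)
Op 4: place BQ@(2,0)
Op 5: place WN@(2,4)
Per-piece attacks for W:
  WN@(2,4): attacks (4,5) (0,5) (3,2) (4,3) (1,2) (0,3)
W attacks (4,4): no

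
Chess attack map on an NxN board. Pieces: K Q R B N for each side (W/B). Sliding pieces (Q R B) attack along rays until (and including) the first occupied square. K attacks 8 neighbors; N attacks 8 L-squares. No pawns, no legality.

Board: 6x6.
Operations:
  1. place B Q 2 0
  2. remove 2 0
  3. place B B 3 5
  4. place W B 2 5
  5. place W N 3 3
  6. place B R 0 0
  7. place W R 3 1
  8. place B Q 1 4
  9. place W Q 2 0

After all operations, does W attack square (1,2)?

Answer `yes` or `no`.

Op 1: place BQ@(2,0)
Op 2: remove (2,0)
Op 3: place BB@(3,5)
Op 4: place WB@(2,5)
Op 5: place WN@(3,3)
Op 6: place BR@(0,0)
Op 7: place WR@(3,1)
Op 8: place BQ@(1,4)
Op 9: place WQ@(2,0)
Per-piece attacks for W:
  WQ@(2,0): attacks (2,1) (2,2) (2,3) (2,4) (2,5) (3,0) (4,0) (5,0) (1,0) (0,0) (3,1) (1,1) (0,2) [ray(0,1) blocked at (2,5); ray(-1,0) blocked at (0,0); ray(1,1) blocked at (3,1)]
  WB@(2,5): attacks (3,4) (4,3) (5,2) (1,4) [ray(-1,-1) blocked at (1,4)]
  WR@(3,1): attacks (3,2) (3,3) (3,0) (4,1) (5,1) (2,1) (1,1) (0,1) [ray(0,1) blocked at (3,3)]
  WN@(3,3): attacks (4,5) (5,4) (2,5) (1,4) (4,1) (5,2) (2,1) (1,2)
W attacks (1,2): yes

Answer: yes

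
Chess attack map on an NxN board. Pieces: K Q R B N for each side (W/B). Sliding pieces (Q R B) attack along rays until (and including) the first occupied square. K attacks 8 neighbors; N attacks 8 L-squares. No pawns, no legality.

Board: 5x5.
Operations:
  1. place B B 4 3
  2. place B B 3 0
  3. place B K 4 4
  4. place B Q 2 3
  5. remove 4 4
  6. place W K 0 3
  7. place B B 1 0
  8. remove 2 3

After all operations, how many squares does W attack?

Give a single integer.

Answer: 5

Derivation:
Op 1: place BB@(4,3)
Op 2: place BB@(3,0)
Op 3: place BK@(4,4)
Op 4: place BQ@(2,3)
Op 5: remove (4,4)
Op 6: place WK@(0,3)
Op 7: place BB@(1,0)
Op 8: remove (2,3)
Per-piece attacks for W:
  WK@(0,3): attacks (0,4) (0,2) (1,3) (1,4) (1,2)
Union (5 distinct): (0,2) (0,4) (1,2) (1,3) (1,4)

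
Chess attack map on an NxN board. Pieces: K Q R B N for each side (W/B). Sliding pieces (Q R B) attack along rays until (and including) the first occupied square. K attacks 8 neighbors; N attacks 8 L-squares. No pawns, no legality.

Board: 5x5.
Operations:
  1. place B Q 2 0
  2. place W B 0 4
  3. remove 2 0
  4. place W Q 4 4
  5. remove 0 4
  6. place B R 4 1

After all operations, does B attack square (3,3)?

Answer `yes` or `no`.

Op 1: place BQ@(2,0)
Op 2: place WB@(0,4)
Op 3: remove (2,0)
Op 4: place WQ@(4,4)
Op 5: remove (0,4)
Op 6: place BR@(4,1)
Per-piece attacks for B:
  BR@(4,1): attacks (4,2) (4,3) (4,4) (4,0) (3,1) (2,1) (1,1) (0,1) [ray(0,1) blocked at (4,4)]
B attacks (3,3): no

Answer: no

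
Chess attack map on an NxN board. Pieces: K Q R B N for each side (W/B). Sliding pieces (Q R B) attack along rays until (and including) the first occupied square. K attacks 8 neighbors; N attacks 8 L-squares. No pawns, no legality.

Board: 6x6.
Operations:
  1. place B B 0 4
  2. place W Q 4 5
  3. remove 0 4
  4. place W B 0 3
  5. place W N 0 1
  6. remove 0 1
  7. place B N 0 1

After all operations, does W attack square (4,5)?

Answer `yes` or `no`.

Answer: no

Derivation:
Op 1: place BB@(0,4)
Op 2: place WQ@(4,5)
Op 3: remove (0,4)
Op 4: place WB@(0,3)
Op 5: place WN@(0,1)
Op 6: remove (0,1)
Op 7: place BN@(0,1)
Per-piece attacks for W:
  WB@(0,3): attacks (1,4) (2,5) (1,2) (2,1) (3,0)
  WQ@(4,5): attacks (4,4) (4,3) (4,2) (4,1) (4,0) (5,5) (3,5) (2,5) (1,5) (0,5) (5,4) (3,4) (2,3) (1,2) (0,1) [ray(-1,-1) blocked at (0,1)]
W attacks (4,5): no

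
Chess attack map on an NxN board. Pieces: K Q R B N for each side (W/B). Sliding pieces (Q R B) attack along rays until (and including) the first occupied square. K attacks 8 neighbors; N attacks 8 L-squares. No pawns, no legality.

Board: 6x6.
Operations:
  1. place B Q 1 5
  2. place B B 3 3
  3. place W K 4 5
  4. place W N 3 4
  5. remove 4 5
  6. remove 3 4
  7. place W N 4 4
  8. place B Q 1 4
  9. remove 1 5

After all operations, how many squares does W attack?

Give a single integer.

Op 1: place BQ@(1,5)
Op 2: place BB@(3,3)
Op 3: place WK@(4,5)
Op 4: place WN@(3,4)
Op 5: remove (4,5)
Op 6: remove (3,4)
Op 7: place WN@(4,4)
Op 8: place BQ@(1,4)
Op 9: remove (1,5)
Per-piece attacks for W:
  WN@(4,4): attacks (2,5) (5,2) (3,2) (2,3)
Union (4 distinct): (2,3) (2,5) (3,2) (5,2)

Answer: 4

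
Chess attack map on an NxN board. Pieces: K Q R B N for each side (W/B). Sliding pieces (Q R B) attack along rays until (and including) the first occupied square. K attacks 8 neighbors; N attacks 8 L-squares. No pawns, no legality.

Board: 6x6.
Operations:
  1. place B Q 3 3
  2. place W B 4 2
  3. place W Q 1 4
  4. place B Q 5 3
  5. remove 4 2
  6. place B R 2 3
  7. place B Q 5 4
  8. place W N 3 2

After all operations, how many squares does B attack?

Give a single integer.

Answer: 27

Derivation:
Op 1: place BQ@(3,3)
Op 2: place WB@(4,2)
Op 3: place WQ@(1,4)
Op 4: place BQ@(5,3)
Op 5: remove (4,2)
Op 6: place BR@(2,3)
Op 7: place BQ@(5,4)
Op 8: place WN@(3,2)
Per-piece attacks for B:
  BR@(2,3): attacks (2,4) (2,5) (2,2) (2,1) (2,0) (3,3) (1,3) (0,3) [ray(1,0) blocked at (3,3)]
  BQ@(3,3): attacks (3,4) (3,5) (3,2) (4,3) (5,3) (2,3) (4,4) (5,5) (4,2) (5,1) (2,4) (1,5) (2,2) (1,1) (0,0) [ray(0,-1) blocked at (3,2); ray(1,0) blocked at (5,3); ray(-1,0) blocked at (2,3)]
  BQ@(5,3): attacks (5,4) (5,2) (5,1) (5,0) (4,3) (3,3) (4,4) (3,5) (4,2) (3,1) (2,0) [ray(0,1) blocked at (5,4); ray(-1,0) blocked at (3,3)]
  BQ@(5,4): attacks (5,5) (5,3) (4,4) (3,4) (2,4) (1,4) (4,5) (4,3) (3,2) [ray(0,-1) blocked at (5,3); ray(-1,0) blocked at (1,4); ray(-1,-1) blocked at (3,2)]
Union (27 distinct): (0,0) (0,3) (1,1) (1,3) (1,4) (1,5) (2,0) (2,1) (2,2) (2,3) (2,4) (2,5) (3,1) (3,2) (3,3) (3,4) (3,5) (4,2) (4,3) (4,4) (4,5) (5,0) (5,1) (5,2) (5,3) (5,4) (5,5)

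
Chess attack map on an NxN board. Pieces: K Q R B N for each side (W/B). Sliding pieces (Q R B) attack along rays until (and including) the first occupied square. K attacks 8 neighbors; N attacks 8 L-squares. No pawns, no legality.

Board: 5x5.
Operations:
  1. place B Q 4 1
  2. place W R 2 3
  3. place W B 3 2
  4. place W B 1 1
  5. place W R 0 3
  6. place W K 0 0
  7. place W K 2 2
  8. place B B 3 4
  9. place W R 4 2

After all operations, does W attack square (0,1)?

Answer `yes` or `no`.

Op 1: place BQ@(4,1)
Op 2: place WR@(2,3)
Op 3: place WB@(3,2)
Op 4: place WB@(1,1)
Op 5: place WR@(0,3)
Op 6: place WK@(0,0)
Op 7: place WK@(2,2)
Op 8: place BB@(3,4)
Op 9: place WR@(4,2)
Per-piece attacks for W:
  WK@(0,0): attacks (0,1) (1,0) (1,1)
  WR@(0,3): attacks (0,4) (0,2) (0,1) (0,0) (1,3) (2,3) [ray(0,-1) blocked at (0,0); ray(1,0) blocked at (2,3)]
  WB@(1,1): attacks (2,2) (2,0) (0,2) (0,0) [ray(1,1) blocked at (2,2); ray(-1,-1) blocked at (0,0)]
  WK@(2,2): attacks (2,3) (2,1) (3,2) (1,2) (3,3) (3,1) (1,3) (1,1)
  WR@(2,3): attacks (2,4) (2,2) (3,3) (4,3) (1,3) (0,3) [ray(0,-1) blocked at (2,2); ray(-1,0) blocked at (0,3)]
  WB@(3,2): attacks (4,3) (4,1) (2,3) (2,1) (1,0) [ray(1,-1) blocked at (4,1); ray(-1,1) blocked at (2,3)]
  WR@(4,2): attacks (4,3) (4,4) (4,1) (3,2) [ray(0,-1) blocked at (4,1); ray(-1,0) blocked at (3,2)]
W attacks (0,1): yes

Answer: yes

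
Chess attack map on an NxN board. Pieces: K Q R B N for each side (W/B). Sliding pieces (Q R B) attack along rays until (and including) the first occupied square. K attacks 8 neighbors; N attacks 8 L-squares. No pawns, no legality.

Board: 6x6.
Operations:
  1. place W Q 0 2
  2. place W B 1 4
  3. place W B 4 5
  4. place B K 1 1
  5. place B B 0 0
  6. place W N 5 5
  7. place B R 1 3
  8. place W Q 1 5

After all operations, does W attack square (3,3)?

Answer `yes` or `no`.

Answer: yes

Derivation:
Op 1: place WQ@(0,2)
Op 2: place WB@(1,4)
Op 3: place WB@(4,5)
Op 4: place BK@(1,1)
Op 5: place BB@(0,0)
Op 6: place WN@(5,5)
Op 7: place BR@(1,3)
Op 8: place WQ@(1,5)
Per-piece attacks for W:
  WQ@(0,2): attacks (0,3) (0,4) (0,5) (0,1) (0,0) (1,2) (2,2) (3,2) (4,2) (5,2) (1,3) (1,1) [ray(0,-1) blocked at (0,0); ray(1,1) blocked at (1,3); ray(1,-1) blocked at (1,1)]
  WB@(1,4): attacks (2,5) (2,3) (3,2) (4,1) (5,0) (0,5) (0,3)
  WQ@(1,5): attacks (1,4) (2,5) (3,5) (4,5) (0,5) (2,4) (3,3) (4,2) (5,1) (0,4) [ray(0,-1) blocked at (1,4); ray(1,0) blocked at (4,5)]
  WB@(4,5): attacks (5,4) (3,4) (2,3) (1,2) (0,1)
  WN@(5,5): attacks (4,3) (3,4)
W attacks (3,3): yes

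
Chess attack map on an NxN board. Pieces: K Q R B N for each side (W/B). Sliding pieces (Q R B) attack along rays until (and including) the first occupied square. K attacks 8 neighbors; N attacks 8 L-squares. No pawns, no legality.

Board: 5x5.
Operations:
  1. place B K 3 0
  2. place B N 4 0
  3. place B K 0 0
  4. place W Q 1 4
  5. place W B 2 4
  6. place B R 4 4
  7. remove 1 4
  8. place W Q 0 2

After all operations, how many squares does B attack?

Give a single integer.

Op 1: place BK@(3,0)
Op 2: place BN@(4,0)
Op 3: place BK@(0,0)
Op 4: place WQ@(1,4)
Op 5: place WB@(2,4)
Op 6: place BR@(4,4)
Op 7: remove (1,4)
Op 8: place WQ@(0,2)
Per-piece attacks for B:
  BK@(0,0): attacks (0,1) (1,0) (1,1)
  BK@(3,0): attacks (3,1) (4,0) (2,0) (4,1) (2,1)
  BN@(4,0): attacks (3,2) (2,1)
  BR@(4,4): attacks (4,3) (4,2) (4,1) (4,0) (3,4) (2,4) [ray(0,-1) blocked at (4,0); ray(-1,0) blocked at (2,4)]
Union (13 distinct): (0,1) (1,0) (1,1) (2,0) (2,1) (2,4) (3,1) (3,2) (3,4) (4,0) (4,1) (4,2) (4,3)

Answer: 13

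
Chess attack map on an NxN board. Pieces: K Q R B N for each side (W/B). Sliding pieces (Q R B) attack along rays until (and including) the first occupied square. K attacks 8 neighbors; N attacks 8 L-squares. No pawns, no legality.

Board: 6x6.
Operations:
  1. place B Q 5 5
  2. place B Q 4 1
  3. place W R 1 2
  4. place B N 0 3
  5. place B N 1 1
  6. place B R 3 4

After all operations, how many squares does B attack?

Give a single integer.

Op 1: place BQ@(5,5)
Op 2: place BQ@(4,1)
Op 3: place WR@(1,2)
Op 4: place BN@(0,3)
Op 5: place BN@(1,1)
Op 6: place BR@(3,4)
Per-piece attacks for B:
  BN@(0,3): attacks (1,5) (2,4) (1,1) (2,2)
  BN@(1,1): attacks (2,3) (3,2) (0,3) (3,0)
  BR@(3,4): attacks (3,5) (3,3) (3,2) (3,1) (3,0) (4,4) (5,4) (2,4) (1,4) (0,4)
  BQ@(4,1): attacks (4,2) (4,3) (4,4) (4,5) (4,0) (5,1) (3,1) (2,1) (1,1) (5,2) (5,0) (3,2) (2,3) (1,4) (0,5) (3,0) [ray(-1,0) blocked at (1,1)]
  BQ@(5,5): attacks (5,4) (5,3) (5,2) (5,1) (5,0) (4,5) (3,5) (2,5) (1,5) (0,5) (4,4) (3,3) (2,2) (1,1) [ray(-1,-1) blocked at (1,1)]
Union (26 distinct): (0,3) (0,4) (0,5) (1,1) (1,4) (1,5) (2,1) (2,2) (2,3) (2,4) (2,5) (3,0) (3,1) (3,2) (3,3) (3,5) (4,0) (4,2) (4,3) (4,4) (4,5) (5,0) (5,1) (5,2) (5,3) (5,4)

Answer: 26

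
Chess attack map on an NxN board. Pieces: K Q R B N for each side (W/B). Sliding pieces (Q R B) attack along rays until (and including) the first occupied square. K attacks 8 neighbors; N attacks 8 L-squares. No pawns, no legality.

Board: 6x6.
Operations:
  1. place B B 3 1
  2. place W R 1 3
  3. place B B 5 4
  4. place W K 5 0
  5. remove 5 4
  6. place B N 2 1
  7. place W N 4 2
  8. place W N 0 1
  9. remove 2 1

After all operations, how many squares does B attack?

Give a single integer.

Op 1: place BB@(3,1)
Op 2: place WR@(1,3)
Op 3: place BB@(5,4)
Op 4: place WK@(5,0)
Op 5: remove (5,4)
Op 6: place BN@(2,1)
Op 7: place WN@(4,2)
Op 8: place WN@(0,1)
Op 9: remove (2,1)
Per-piece attacks for B:
  BB@(3,1): attacks (4,2) (4,0) (2,2) (1,3) (2,0) [ray(1,1) blocked at (4,2); ray(-1,1) blocked at (1,3)]
Union (5 distinct): (1,3) (2,0) (2,2) (4,0) (4,2)

Answer: 5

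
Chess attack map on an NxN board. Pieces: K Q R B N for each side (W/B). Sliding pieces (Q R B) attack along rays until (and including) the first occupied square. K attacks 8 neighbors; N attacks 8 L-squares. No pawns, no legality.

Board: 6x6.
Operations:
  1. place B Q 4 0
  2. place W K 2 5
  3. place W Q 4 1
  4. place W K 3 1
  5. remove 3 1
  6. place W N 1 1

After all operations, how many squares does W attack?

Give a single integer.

Op 1: place BQ@(4,0)
Op 2: place WK@(2,5)
Op 3: place WQ@(4,1)
Op 4: place WK@(3,1)
Op 5: remove (3,1)
Op 6: place WN@(1,1)
Per-piece attacks for W:
  WN@(1,1): attacks (2,3) (3,2) (0,3) (3,0)
  WK@(2,5): attacks (2,4) (3,5) (1,5) (3,4) (1,4)
  WQ@(4,1): attacks (4,2) (4,3) (4,4) (4,5) (4,0) (5,1) (3,1) (2,1) (1,1) (5,2) (5,0) (3,2) (2,3) (1,4) (0,5) (3,0) [ray(0,-1) blocked at (4,0); ray(-1,0) blocked at (1,1)]
Union (21 distinct): (0,3) (0,5) (1,1) (1,4) (1,5) (2,1) (2,3) (2,4) (3,0) (3,1) (3,2) (3,4) (3,5) (4,0) (4,2) (4,3) (4,4) (4,5) (5,0) (5,1) (5,2)

Answer: 21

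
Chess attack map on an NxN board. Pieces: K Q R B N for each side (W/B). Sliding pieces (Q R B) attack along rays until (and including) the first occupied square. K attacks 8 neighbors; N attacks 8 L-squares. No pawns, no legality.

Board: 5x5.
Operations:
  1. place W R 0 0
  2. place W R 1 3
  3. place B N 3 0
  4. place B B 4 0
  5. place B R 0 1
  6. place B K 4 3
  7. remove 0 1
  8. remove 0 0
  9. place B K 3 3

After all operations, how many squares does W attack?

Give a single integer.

Answer: 7

Derivation:
Op 1: place WR@(0,0)
Op 2: place WR@(1,3)
Op 3: place BN@(3,0)
Op 4: place BB@(4,0)
Op 5: place BR@(0,1)
Op 6: place BK@(4,3)
Op 7: remove (0,1)
Op 8: remove (0,0)
Op 9: place BK@(3,3)
Per-piece attacks for W:
  WR@(1,3): attacks (1,4) (1,2) (1,1) (1,0) (2,3) (3,3) (0,3) [ray(1,0) blocked at (3,3)]
Union (7 distinct): (0,3) (1,0) (1,1) (1,2) (1,4) (2,3) (3,3)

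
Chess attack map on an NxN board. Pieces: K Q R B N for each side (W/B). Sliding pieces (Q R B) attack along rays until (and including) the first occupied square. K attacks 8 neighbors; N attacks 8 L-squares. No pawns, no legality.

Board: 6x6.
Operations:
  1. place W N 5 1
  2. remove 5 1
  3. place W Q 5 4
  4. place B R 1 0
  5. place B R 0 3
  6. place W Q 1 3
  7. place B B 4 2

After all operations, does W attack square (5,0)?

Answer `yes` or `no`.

Op 1: place WN@(5,1)
Op 2: remove (5,1)
Op 3: place WQ@(5,4)
Op 4: place BR@(1,0)
Op 5: place BR@(0,3)
Op 6: place WQ@(1,3)
Op 7: place BB@(4,2)
Per-piece attacks for W:
  WQ@(1,3): attacks (1,4) (1,5) (1,2) (1,1) (1,0) (2,3) (3,3) (4,3) (5,3) (0,3) (2,4) (3,5) (2,2) (3,1) (4,0) (0,4) (0,2) [ray(0,-1) blocked at (1,0); ray(-1,0) blocked at (0,3)]
  WQ@(5,4): attacks (5,5) (5,3) (5,2) (5,1) (5,0) (4,4) (3,4) (2,4) (1,4) (0,4) (4,5) (4,3) (3,2) (2,1) (1,0) [ray(-1,-1) blocked at (1,0)]
W attacks (5,0): yes

Answer: yes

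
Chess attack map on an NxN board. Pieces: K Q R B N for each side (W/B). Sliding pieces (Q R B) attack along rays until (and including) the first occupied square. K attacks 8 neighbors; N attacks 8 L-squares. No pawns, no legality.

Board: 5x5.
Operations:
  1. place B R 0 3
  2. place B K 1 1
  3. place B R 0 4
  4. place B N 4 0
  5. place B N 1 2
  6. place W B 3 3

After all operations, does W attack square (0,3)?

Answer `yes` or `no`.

Answer: no

Derivation:
Op 1: place BR@(0,3)
Op 2: place BK@(1,1)
Op 3: place BR@(0,4)
Op 4: place BN@(4,0)
Op 5: place BN@(1,2)
Op 6: place WB@(3,3)
Per-piece attacks for W:
  WB@(3,3): attacks (4,4) (4,2) (2,4) (2,2) (1,1) [ray(-1,-1) blocked at (1,1)]
W attacks (0,3): no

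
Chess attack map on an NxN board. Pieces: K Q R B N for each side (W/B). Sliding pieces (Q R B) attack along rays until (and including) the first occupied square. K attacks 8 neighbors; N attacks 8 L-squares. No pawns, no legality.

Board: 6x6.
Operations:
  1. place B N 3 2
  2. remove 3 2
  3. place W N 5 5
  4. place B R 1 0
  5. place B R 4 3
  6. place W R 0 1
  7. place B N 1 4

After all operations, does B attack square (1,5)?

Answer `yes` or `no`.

Answer: no

Derivation:
Op 1: place BN@(3,2)
Op 2: remove (3,2)
Op 3: place WN@(5,5)
Op 4: place BR@(1,0)
Op 5: place BR@(4,3)
Op 6: place WR@(0,1)
Op 7: place BN@(1,4)
Per-piece attacks for B:
  BR@(1,0): attacks (1,1) (1,2) (1,3) (1,4) (2,0) (3,0) (4,0) (5,0) (0,0) [ray(0,1) blocked at (1,4)]
  BN@(1,4): attacks (3,5) (2,2) (3,3) (0,2)
  BR@(4,3): attacks (4,4) (4,5) (4,2) (4,1) (4,0) (5,3) (3,3) (2,3) (1,3) (0,3)
B attacks (1,5): no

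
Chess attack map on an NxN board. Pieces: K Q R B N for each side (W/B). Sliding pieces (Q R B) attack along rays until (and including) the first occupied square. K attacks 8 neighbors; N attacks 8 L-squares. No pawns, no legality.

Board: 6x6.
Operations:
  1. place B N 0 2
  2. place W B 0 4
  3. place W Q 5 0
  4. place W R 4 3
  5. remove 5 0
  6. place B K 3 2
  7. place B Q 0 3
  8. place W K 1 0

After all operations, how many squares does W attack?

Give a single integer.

Answer: 18

Derivation:
Op 1: place BN@(0,2)
Op 2: place WB@(0,4)
Op 3: place WQ@(5,0)
Op 4: place WR@(4,3)
Op 5: remove (5,0)
Op 6: place BK@(3,2)
Op 7: place BQ@(0,3)
Op 8: place WK@(1,0)
Per-piece attacks for W:
  WB@(0,4): attacks (1,5) (1,3) (2,2) (3,1) (4,0)
  WK@(1,0): attacks (1,1) (2,0) (0,0) (2,1) (0,1)
  WR@(4,3): attacks (4,4) (4,5) (4,2) (4,1) (4,0) (5,3) (3,3) (2,3) (1,3) (0,3) [ray(-1,0) blocked at (0,3)]
Union (18 distinct): (0,0) (0,1) (0,3) (1,1) (1,3) (1,5) (2,0) (2,1) (2,2) (2,3) (3,1) (3,3) (4,0) (4,1) (4,2) (4,4) (4,5) (5,3)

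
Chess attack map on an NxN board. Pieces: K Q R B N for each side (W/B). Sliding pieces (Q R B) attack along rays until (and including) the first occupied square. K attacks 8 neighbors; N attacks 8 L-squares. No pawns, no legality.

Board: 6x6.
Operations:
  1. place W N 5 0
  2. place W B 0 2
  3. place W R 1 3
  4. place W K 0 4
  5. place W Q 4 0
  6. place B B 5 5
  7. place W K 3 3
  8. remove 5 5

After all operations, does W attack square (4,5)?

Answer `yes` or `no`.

Answer: yes

Derivation:
Op 1: place WN@(5,0)
Op 2: place WB@(0,2)
Op 3: place WR@(1,3)
Op 4: place WK@(0,4)
Op 5: place WQ@(4,0)
Op 6: place BB@(5,5)
Op 7: place WK@(3,3)
Op 8: remove (5,5)
Per-piece attacks for W:
  WB@(0,2): attacks (1,3) (1,1) (2,0) [ray(1,1) blocked at (1,3)]
  WK@(0,4): attacks (0,5) (0,3) (1,4) (1,5) (1,3)
  WR@(1,3): attacks (1,4) (1,5) (1,2) (1,1) (1,0) (2,3) (3,3) (0,3) [ray(1,0) blocked at (3,3)]
  WK@(3,3): attacks (3,4) (3,2) (4,3) (2,3) (4,4) (4,2) (2,4) (2,2)
  WQ@(4,0): attacks (4,1) (4,2) (4,3) (4,4) (4,5) (5,0) (3,0) (2,0) (1,0) (0,0) (5,1) (3,1) (2,2) (1,3) [ray(1,0) blocked at (5,0); ray(-1,1) blocked at (1,3)]
  WN@(5,0): attacks (4,2) (3,1)
W attacks (4,5): yes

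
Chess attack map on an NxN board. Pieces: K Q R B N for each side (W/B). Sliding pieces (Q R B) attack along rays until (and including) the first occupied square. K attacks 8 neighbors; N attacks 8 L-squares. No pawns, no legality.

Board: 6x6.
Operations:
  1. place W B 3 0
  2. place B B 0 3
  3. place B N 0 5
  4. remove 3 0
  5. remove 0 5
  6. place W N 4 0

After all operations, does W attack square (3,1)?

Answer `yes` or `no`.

Op 1: place WB@(3,0)
Op 2: place BB@(0,3)
Op 3: place BN@(0,5)
Op 4: remove (3,0)
Op 5: remove (0,5)
Op 6: place WN@(4,0)
Per-piece attacks for W:
  WN@(4,0): attacks (5,2) (3,2) (2,1)
W attacks (3,1): no

Answer: no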